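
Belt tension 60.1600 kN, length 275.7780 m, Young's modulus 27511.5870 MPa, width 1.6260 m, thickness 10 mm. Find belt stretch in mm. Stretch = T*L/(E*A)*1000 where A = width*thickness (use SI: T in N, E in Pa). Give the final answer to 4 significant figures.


A = 1.6260 * 0.01 = 0.01626 m^2
Stretch = 60.1600*1000 * 275.7780 / (27511.5870e6 * 0.01626) * 1000
Stretch = 37.09 mm


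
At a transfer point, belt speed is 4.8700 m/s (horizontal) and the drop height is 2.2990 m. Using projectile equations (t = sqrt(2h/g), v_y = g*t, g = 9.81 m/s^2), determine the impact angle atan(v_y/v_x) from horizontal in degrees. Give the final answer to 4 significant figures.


t = sqrt(2*2.2990/9.81) = 0.684621 s
v_y = 9.81 * 0.684621 = 6.71613 m/s
angle = atan(6.71613 / 4.8700) = 54.05 deg


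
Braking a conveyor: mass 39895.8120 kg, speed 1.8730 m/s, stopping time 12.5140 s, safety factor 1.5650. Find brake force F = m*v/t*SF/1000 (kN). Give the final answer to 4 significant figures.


F = 39895.8120 * 1.8730 / 12.5140 * 1.5650 / 1000
F = 9.345 kN


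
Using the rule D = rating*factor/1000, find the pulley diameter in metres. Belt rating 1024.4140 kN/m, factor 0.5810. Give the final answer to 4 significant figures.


D = 1024.4140 * 0.5810 / 1000
D = 0.5952 m


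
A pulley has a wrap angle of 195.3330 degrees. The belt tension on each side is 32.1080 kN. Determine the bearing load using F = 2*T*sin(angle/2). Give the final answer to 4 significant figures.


F = 2 * 32.1080 * sin(195.3330/2 deg)
F = 63.64 kN


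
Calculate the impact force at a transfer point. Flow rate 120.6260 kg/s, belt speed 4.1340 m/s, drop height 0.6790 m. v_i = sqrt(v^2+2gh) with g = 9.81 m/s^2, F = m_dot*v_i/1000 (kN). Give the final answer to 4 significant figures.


v_i = sqrt(4.1340^2 + 2*9.81*0.6790) = 5.5147 m/s
F = 120.6260 * 5.5147 / 1000
F = 0.6652 kN


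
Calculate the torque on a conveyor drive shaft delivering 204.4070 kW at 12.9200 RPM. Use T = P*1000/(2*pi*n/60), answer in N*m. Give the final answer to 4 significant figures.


omega = 2*pi*12.9200/60 = 1.35298 rad/s
T = 204.4070*1000 / 1.35298
T = 151100 N*m


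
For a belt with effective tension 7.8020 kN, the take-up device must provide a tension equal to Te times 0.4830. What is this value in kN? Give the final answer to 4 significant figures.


T_tu = 7.8020 * 0.4830
T_tu = 3.768 kN


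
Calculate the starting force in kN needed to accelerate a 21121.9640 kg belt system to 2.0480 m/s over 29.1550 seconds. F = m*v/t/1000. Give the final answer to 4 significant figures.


F = 21121.9640 * 2.0480 / 29.1550 / 1000
F = 1.484 kN


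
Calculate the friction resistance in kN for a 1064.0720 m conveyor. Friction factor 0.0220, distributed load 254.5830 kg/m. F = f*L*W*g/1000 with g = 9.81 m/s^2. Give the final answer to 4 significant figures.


F = 0.0220 * 1064.0720 * 254.5830 * 9.81 / 1000
F = 58.46 kN


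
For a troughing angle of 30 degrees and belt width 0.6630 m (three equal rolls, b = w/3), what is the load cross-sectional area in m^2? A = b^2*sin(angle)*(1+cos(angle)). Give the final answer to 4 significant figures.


b = 0.6630/3 = 0.221 m
A = 0.221^2 * sin(30 deg) * (1 + cos(30 deg))
A = 0.04557 m^2


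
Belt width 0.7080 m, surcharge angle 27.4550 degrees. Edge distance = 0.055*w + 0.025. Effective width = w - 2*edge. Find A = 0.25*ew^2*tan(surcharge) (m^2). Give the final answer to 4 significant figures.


edge = 0.055*0.7080 + 0.025 = 0.06394 m
ew = 0.7080 - 2*0.06394 = 0.58012 m
A = 0.25 * 0.58012^2 * tan(27.4550 deg)
A = 0.04371 m^2


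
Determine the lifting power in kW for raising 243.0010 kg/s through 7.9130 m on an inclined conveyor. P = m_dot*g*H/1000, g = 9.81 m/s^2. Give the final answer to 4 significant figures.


P = 243.0010 * 9.81 * 7.9130 / 1000
P = 18.86 kW


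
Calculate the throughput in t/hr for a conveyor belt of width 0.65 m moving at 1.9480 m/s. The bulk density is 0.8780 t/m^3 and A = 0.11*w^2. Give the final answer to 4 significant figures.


A = 0.11 * 0.65^2 = 0.046475 m^2
C = 0.046475 * 1.9480 * 0.8780 * 3600
C = 286.2 t/hr


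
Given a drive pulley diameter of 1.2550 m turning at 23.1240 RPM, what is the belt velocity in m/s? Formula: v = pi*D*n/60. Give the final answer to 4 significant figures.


v = pi * 1.2550 * 23.1240 / 60
v = 1.520 m/s


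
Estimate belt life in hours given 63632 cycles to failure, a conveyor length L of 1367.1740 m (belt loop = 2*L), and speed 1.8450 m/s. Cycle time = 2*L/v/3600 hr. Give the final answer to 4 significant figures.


cycle_time = 2 * 1367.1740 / 1.8450 / 3600 = 0.411675 hr
life = 63632 * 0.411675 = 26200 hours


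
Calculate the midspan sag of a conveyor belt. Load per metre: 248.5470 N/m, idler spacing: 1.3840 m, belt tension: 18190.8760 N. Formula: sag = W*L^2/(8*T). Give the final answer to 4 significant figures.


sag = 248.5470 * 1.3840^2 / (8 * 18190.8760)
sag = 0.003271 m


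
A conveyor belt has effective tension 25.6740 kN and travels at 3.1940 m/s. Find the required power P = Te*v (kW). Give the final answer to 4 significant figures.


P = Te * v = 25.6740 * 3.1940
P = 82.00 kW


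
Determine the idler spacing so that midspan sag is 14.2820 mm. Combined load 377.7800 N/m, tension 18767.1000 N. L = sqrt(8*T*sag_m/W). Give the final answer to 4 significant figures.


sag = 14.2820/1000 = 0.014282 m
L = sqrt(8 * 18767.1000 * 0.014282 / 377.7800)
L = 2.382 m


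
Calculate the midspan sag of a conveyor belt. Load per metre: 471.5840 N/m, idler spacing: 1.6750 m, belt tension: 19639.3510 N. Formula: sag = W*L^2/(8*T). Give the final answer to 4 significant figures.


sag = 471.5840 * 1.6750^2 / (8 * 19639.3510)
sag = 0.008421 m


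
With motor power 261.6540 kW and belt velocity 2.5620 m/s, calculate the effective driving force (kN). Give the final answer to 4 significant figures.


Te = P / v = 261.6540 / 2.5620
Te = 102.1 kN


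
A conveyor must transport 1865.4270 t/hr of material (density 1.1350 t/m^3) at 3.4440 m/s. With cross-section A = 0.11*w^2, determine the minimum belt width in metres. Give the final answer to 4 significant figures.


A_req = 1865.4270 / (3.4440 * 1.1350 * 3600) = 0.132561 m^2
w = sqrt(0.132561 / 0.11)
w = 1.098 m


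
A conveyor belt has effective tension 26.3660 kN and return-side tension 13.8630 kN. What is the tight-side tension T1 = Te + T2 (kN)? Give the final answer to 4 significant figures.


T1 = Te + T2 = 26.3660 + 13.8630
T1 = 40.23 kN


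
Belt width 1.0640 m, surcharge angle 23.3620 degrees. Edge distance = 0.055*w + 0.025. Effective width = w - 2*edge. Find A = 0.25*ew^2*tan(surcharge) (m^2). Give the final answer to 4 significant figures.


edge = 0.055*1.0640 + 0.025 = 0.08352 m
ew = 1.0640 - 2*0.08352 = 0.89696 m
A = 0.25 * 0.89696^2 * tan(23.3620 deg)
A = 0.08688 m^2


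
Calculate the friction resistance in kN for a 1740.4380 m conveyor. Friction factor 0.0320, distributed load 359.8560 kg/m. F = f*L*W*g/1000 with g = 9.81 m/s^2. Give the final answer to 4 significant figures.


F = 0.0320 * 1740.4380 * 359.8560 * 9.81 / 1000
F = 196.6 kN


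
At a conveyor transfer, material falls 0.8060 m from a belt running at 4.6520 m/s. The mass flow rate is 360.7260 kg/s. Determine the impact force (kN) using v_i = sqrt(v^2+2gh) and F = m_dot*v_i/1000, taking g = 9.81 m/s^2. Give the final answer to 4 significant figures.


v_i = sqrt(4.6520^2 + 2*9.81*0.8060) = 6.12003 m/s
F = 360.7260 * 6.12003 / 1000
F = 2.208 kN


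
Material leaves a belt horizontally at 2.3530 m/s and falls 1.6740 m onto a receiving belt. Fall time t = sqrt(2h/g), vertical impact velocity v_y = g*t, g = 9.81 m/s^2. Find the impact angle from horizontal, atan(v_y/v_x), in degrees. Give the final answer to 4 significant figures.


t = sqrt(2*1.6740/9.81) = 0.584196 s
v_y = 9.81 * 0.584196 = 5.73096 m/s
angle = atan(5.73096 / 2.3530) = 67.68 deg


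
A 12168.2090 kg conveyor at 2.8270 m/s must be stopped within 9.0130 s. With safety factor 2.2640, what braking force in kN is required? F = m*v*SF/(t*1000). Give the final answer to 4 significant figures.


F = 12168.2090 * 2.8270 / 9.0130 * 2.2640 / 1000
F = 8.641 kN


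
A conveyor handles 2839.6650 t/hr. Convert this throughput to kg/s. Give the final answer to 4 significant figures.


m_dot = 2839.6650 * 1000 / 3600
m_dot = 788.8 kg/s


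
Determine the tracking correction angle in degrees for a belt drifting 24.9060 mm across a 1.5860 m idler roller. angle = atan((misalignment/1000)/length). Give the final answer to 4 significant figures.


misalign_m = 24.9060 / 1000 = 0.024906 m
angle = atan(0.024906 / 1.5860)
angle = 0.8997 deg


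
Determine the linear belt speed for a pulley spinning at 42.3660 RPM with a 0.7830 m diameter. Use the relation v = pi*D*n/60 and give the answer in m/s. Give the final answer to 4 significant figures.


v = pi * 0.7830 * 42.3660 / 60
v = 1.737 m/s


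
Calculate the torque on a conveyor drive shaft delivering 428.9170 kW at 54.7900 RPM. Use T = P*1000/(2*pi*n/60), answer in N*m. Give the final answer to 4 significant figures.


omega = 2*pi*54.7900/60 = 5.7376 rad/s
T = 428.9170*1000 / 5.7376
T = 74760 N*m


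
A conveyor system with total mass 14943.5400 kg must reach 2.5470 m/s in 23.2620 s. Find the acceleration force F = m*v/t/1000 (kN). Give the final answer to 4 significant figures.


F = 14943.5400 * 2.5470 / 23.2620 / 1000
F = 1.636 kN


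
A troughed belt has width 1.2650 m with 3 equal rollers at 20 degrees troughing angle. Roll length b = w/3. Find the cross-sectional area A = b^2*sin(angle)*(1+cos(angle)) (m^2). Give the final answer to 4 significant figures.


b = 1.2650/3 = 0.421667 m
A = 0.421667^2 * sin(20 deg) * (1 + cos(20 deg))
A = 0.1180 m^2


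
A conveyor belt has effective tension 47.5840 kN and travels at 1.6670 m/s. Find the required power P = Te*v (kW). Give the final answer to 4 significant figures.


P = Te * v = 47.5840 * 1.6670
P = 79.32 kW


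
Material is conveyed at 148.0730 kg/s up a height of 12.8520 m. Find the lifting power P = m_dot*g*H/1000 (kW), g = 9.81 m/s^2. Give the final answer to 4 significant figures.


P = 148.0730 * 9.81 * 12.8520 / 1000
P = 18.67 kW


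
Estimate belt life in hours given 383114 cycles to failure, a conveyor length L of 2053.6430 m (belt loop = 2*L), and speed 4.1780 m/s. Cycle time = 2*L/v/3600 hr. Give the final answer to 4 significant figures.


cycle_time = 2 * 2053.6430 / 4.1780 / 3600 = 0.273076 hr
life = 383114 * 0.273076 = 104600 hours


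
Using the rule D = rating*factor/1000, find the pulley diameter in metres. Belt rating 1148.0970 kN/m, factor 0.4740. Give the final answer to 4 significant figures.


D = 1148.0970 * 0.4740 / 1000
D = 0.5442 m


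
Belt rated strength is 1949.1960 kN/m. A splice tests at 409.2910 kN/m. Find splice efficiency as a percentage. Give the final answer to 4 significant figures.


Eff = 409.2910 / 1949.1960 * 100
Eff = 21.00 %


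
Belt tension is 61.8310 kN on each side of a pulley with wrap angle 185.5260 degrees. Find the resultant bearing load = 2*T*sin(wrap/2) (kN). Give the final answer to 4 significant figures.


F = 2 * 61.8310 * sin(185.5260/2 deg)
F = 123.5 kN


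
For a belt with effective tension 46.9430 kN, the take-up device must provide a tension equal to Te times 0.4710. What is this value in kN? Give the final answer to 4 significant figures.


T_tu = 46.9430 * 0.4710
T_tu = 22.11 kN


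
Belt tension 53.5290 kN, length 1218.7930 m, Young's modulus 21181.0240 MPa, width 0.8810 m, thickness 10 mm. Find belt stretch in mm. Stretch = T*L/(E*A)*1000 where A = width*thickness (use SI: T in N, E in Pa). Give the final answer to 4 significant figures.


A = 0.8810 * 0.01 = 0.00881 m^2
Stretch = 53.5290*1000 * 1218.7930 / (21181.0240e6 * 0.00881) * 1000
Stretch = 349.6 mm


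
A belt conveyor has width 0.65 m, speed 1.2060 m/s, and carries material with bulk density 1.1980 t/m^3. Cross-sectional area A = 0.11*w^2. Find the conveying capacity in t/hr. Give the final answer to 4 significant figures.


A = 0.11 * 0.65^2 = 0.046475 m^2
C = 0.046475 * 1.2060 * 1.1980 * 3600
C = 241.7 t/hr


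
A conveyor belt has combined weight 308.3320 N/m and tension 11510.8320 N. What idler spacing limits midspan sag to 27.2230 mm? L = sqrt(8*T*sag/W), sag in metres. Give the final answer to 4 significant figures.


sag = 27.2230/1000 = 0.027223 m
L = sqrt(8 * 11510.8320 * 0.027223 / 308.3320)
L = 2.851 m


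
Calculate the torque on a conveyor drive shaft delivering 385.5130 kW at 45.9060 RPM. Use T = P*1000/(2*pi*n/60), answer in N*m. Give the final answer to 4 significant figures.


omega = 2*pi*45.9060/60 = 4.80727 rad/s
T = 385.5130*1000 / 4.80727
T = 80190 N*m


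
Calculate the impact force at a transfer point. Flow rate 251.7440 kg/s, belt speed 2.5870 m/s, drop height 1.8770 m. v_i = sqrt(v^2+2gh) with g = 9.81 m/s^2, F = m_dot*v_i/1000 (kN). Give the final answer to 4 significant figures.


v_i = sqrt(2.5870^2 + 2*9.81*1.8770) = 6.59692 m/s
F = 251.7440 * 6.59692 / 1000
F = 1.661 kN


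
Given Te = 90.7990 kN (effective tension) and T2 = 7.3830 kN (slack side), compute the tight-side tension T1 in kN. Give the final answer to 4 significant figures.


T1 = Te + T2 = 90.7990 + 7.3830
T1 = 98.18 kN


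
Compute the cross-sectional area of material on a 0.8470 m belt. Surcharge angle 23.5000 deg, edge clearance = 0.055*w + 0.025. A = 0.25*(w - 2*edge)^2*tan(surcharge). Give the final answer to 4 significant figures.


edge = 0.055*0.8470 + 0.025 = 0.071585 m
ew = 0.8470 - 2*0.071585 = 0.70383 m
A = 0.25 * 0.70383^2 * tan(23.5000 deg)
A = 0.05385 m^2


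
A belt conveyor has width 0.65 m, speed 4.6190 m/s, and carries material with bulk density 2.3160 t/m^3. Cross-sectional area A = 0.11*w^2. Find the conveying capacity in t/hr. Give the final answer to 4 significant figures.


A = 0.11 * 0.65^2 = 0.046475 m^2
C = 0.046475 * 4.6190 * 2.3160 * 3600
C = 1790 t/hr


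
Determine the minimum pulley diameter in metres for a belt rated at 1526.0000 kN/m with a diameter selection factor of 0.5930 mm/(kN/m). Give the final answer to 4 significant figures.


D = 1526.0000 * 0.5930 / 1000
D = 0.9049 m


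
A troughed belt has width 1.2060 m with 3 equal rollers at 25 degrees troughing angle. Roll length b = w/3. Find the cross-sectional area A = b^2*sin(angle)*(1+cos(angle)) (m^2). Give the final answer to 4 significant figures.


b = 1.2060/3 = 0.402 m
A = 0.402^2 * sin(25 deg) * (1 + cos(25 deg))
A = 0.1302 m^2


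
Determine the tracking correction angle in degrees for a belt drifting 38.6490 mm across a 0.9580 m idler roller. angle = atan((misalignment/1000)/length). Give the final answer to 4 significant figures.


misalign_m = 38.6490 / 1000 = 0.038649 m
angle = atan(0.038649 / 0.9580)
angle = 2.310 deg


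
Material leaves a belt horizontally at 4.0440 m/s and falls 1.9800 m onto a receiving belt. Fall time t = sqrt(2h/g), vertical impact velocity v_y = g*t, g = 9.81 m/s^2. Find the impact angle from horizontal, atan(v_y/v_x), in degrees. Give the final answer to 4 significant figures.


t = sqrt(2*1.9800/9.81) = 0.63535 s
v_y = 9.81 * 0.63535 = 6.23278 m/s
angle = atan(6.23278 / 4.0440) = 57.02 deg


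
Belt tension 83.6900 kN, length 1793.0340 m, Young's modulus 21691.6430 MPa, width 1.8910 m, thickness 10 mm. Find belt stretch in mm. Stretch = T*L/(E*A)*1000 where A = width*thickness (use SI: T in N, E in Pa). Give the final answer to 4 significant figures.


A = 1.8910 * 0.01 = 0.01891 m^2
Stretch = 83.6900*1000 * 1793.0340 / (21691.6430e6 * 0.01891) * 1000
Stretch = 365.8 mm


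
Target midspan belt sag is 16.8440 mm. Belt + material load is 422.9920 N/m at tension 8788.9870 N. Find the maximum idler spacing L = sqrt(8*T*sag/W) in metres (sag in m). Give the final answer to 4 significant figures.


sag = 16.8440/1000 = 0.016844 m
L = sqrt(8 * 8788.9870 * 0.016844 / 422.9920)
L = 1.673 m


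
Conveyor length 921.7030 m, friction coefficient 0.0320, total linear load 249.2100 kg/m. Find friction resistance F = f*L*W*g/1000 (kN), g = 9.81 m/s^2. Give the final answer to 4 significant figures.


F = 0.0320 * 921.7030 * 249.2100 * 9.81 / 1000
F = 72.11 kN


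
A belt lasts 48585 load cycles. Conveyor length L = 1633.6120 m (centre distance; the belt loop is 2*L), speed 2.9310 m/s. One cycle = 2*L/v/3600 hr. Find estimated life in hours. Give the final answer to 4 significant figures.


cycle_time = 2 * 1633.6120 / 2.9310 / 3600 = 0.309643 hr
life = 48585 * 0.309643 = 15040 hours


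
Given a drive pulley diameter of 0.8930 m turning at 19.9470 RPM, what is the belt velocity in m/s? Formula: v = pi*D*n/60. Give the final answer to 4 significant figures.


v = pi * 0.8930 * 19.9470 / 60
v = 0.9327 m/s


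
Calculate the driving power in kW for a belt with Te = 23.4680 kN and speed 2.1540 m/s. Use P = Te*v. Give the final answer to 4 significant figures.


P = Te * v = 23.4680 * 2.1540
P = 50.55 kW


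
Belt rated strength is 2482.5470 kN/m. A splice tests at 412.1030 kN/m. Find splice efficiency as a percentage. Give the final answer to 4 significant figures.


Eff = 412.1030 / 2482.5470 * 100
Eff = 16.60 %


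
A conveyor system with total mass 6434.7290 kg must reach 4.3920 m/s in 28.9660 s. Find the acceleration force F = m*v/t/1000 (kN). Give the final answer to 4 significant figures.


F = 6434.7290 * 4.3920 / 28.9660 / 1000
F = 0.9757 kN


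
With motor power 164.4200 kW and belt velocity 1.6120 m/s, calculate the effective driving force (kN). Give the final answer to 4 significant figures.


Te = P / v = 164.4200 / 1.6120
Te = 102.0 kN


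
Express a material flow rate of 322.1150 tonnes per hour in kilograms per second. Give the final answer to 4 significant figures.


m_dot = 322.1150 * 1000 / 3600
m_dot = 89.48 kg/s


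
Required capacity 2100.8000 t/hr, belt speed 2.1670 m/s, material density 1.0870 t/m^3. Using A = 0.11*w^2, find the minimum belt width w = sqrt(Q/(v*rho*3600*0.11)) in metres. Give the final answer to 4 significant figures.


A_req = 2100.8000 / (2.1670 * 1.0870 * 3600) = 0.247739 m^2
w = sqrt(0.247739 / 0.11)
w = 1.501 m


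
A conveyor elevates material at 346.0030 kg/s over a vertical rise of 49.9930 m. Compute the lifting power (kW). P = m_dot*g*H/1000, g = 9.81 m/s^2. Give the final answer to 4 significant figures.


P = 346.0030 * 9.81 * 49.9930 / 1000
P = 169.7 kW


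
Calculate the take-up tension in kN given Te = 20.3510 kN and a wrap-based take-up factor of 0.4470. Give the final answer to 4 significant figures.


T_tu = 20.3510 * 0.4470
T_tu = 9.097 kN


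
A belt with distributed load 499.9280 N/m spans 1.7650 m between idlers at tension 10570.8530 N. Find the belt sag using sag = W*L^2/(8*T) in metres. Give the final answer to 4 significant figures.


sag = 499.9280 * 1.7650^2 / (8 * 10570.8530)
sag = 0.01842 m


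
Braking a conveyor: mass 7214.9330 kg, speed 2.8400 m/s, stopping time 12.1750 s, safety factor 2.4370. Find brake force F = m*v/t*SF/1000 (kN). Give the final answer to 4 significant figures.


F = 7214.9330 * 2.8400 / 12.1750 * 2.4370 / 1000
F = 4.101 kN


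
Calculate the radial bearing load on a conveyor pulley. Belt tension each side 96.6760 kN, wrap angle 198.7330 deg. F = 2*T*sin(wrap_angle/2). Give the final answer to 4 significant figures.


F = 2 * 96.6760 * sin(198.7330/2 deg)
F = 190.8 kN


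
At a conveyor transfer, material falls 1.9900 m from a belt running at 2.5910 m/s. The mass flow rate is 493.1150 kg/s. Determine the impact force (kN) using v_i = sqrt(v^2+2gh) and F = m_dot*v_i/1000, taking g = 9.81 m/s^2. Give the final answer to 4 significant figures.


v_i = sqrt(2.5910^2 + 2*9.81*1.9900) = 6.7644 m/s
F = 493.1150 * 6.7644 / 1000
F = 3.336 kN


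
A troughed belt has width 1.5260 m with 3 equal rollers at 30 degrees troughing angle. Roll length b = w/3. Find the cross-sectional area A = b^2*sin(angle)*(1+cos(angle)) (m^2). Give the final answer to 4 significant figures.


b = 1.5260/3 = 0.508667 m
A = 0.508667^2 * sin(30 deg) * (1 + cos(30 deg))
A = 0.2414 m^2


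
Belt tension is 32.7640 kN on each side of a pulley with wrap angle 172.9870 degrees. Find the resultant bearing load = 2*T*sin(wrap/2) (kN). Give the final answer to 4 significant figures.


F = 2 * 32.7640 * sin(172.9870/2 deg)
F = 65.41 kN


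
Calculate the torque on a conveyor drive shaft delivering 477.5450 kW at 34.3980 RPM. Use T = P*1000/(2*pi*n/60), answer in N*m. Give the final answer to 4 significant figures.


omega = 2*pi*34.3980/60 = 3.60215 rad/s
T = 477.5450*1000 / 3.60215
T = 132600 N*m


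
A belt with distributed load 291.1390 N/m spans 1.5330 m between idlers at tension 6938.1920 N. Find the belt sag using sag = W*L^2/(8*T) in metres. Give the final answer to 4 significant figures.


sag = 291.1390 * 1.5330^2 / (8 * 6938.1920)
sag = 0.01233 m


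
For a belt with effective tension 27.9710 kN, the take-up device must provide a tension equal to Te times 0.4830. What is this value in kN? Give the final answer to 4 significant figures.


T_tu = 27.9710 * 0.4830
T_tu = 13.51 kN


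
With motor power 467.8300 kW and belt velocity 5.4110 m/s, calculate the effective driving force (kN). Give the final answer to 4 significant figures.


Te = P / v = 467.8300 / 5.4110
Te = 86.46 kN


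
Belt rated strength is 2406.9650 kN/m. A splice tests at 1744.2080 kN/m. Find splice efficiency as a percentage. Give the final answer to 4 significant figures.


Eff = 1744.2080 / 2406.9650 * 100
Eff = 72.47 %


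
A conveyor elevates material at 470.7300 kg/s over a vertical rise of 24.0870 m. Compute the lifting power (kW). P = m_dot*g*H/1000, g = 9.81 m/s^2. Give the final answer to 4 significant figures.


P = 470.7300 * 9.81 * 24.0870 / 1000
P = 111.2 kW


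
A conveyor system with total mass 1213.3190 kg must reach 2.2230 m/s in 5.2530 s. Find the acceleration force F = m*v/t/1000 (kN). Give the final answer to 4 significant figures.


F = 1213.3190 * 2.2230 / 5.2530 / 1000
F = 0.5135 kN


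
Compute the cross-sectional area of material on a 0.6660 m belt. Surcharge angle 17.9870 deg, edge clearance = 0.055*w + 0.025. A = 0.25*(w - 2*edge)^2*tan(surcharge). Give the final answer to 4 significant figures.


edge = 0.055*0.6660 + 0.025 = 0.06163 m
ew = 0.6660 - 2*0.06163 = 0.54274 m
A = 0.25 * 0.54274^2 * tan(17.9870 deg)
A = 0.02391 m^2


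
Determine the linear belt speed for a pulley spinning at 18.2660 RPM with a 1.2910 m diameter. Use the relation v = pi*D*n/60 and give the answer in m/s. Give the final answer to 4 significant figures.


v = pi * 1.2910 * 18.2660 / 60
v = 1.235 m/s


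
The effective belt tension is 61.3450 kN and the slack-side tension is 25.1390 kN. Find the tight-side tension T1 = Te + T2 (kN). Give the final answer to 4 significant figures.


T1 = Te + T2 = 61.3450 + 25.1390
T1 = 86.48 kN


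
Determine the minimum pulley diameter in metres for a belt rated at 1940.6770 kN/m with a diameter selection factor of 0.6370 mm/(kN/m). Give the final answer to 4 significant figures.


D = 1940.6770 * 0.6370 / 1000
D = 1.236 m


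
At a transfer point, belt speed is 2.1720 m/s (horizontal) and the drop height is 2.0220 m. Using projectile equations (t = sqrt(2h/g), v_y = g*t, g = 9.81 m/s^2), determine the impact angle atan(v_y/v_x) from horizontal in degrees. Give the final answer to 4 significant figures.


t = sqrt(2*2.0220/9.81) = 0.642053 s
v_y = 9.81 * 0.642053 = 6.29854 m/s
angle = atan(6.29854 / 2.1720) = 70.97 deg


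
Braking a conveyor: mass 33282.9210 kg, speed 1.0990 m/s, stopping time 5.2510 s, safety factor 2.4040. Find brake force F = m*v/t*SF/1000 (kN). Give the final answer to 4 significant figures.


F = 33282.9210 * 1.0990 / 5.2510 * 2.4040 / 1000
F = 16.75 kN


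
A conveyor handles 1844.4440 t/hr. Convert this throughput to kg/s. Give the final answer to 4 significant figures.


m_dot = 1844.4440 * 1000 / 3600
m_dot = 512.3 kg/s


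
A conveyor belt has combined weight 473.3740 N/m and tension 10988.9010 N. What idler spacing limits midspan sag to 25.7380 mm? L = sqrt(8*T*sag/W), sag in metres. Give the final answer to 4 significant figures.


sag = 25.7380/1000 = 0.025738 m
L = sqrt(8 * 10988.9010 * 0.025738 / 473.3740)
L = 2.186 m


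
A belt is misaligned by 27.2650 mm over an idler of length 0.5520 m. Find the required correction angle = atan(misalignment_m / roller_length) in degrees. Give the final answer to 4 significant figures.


misalign_m = 27.2650 / 1000 = 0.027265 m
angle = atan(0.027265 / 0.5520)
angle = 2.828 deg


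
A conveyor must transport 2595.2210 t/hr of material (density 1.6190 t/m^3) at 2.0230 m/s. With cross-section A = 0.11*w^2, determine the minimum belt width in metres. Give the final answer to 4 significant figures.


A_req = 2595.2210 / (2.0230 * 1.6190 * 3600) = 0.220105 m^2
w = sqrt(0.220105 / 0.11)
w = 1.415 m


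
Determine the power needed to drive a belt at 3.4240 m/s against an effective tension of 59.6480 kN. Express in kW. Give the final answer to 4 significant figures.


P = Te * v = 59.6480 * 3.4240
P = 204.2 kW


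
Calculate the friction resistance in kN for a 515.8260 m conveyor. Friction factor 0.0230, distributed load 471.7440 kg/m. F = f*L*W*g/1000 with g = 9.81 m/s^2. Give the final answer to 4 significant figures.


F = 0.0230 * 515.8260 * 471.7440 * 9.81 / 1000
F = 54.90 kN


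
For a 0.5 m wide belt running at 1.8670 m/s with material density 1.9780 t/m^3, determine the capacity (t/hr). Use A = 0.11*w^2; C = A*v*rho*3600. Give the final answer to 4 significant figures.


A = 0.11 * 0.5^2 = 0.0275 m^2
C = 0.0275 * 1.8670 * 1.9780 * 3600
C = 365.6 t/hr


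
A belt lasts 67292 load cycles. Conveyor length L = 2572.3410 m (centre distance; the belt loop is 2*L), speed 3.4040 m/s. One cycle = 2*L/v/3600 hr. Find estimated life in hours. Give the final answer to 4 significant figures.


cycle_time = 2 * 2572.3410 / 3.4040 / 3600 = 0.419823 hr
life = 67292 * 0.419823 = 28250 hours


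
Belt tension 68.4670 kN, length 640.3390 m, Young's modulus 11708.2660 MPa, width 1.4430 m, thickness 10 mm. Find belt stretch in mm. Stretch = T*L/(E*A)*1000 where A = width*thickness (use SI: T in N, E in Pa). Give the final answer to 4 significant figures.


A = 1.4430 * 0.01 = 0.01443 m^2
Stretch = 68.4670*1000 * 640.3390 / (11708.2660e6 * 0.01443) * 1000
Stretch = 259.5 mm


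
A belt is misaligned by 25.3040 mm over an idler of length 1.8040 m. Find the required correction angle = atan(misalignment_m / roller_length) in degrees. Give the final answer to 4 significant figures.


misalign_m = 25.3040 / 1000 = 0.025304 m
angle = atan(0.025304 / 1.8040)
angle = 0.8036 deg


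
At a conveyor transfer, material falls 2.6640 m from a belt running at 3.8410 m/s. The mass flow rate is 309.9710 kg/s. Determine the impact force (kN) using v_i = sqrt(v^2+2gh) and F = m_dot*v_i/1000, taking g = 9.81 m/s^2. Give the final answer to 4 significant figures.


v_i = sqrt(3.8410^2 + 2*9.81*2.6640) = 8.18663 m/s
F = 309.9710 * 8.18663 / 1000
F = 2.538 kN


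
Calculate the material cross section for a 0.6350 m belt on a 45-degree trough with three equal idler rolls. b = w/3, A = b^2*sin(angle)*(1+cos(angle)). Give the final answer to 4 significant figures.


b = 0.6350/3 = 0.211667 m
A = 0.211667^2 * sin(45 deg) * (1 + cos(45 deg))
A = 0.05408 m^2


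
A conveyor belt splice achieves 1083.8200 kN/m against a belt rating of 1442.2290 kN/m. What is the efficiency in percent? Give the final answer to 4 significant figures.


Eff = 1083.8200 / 1442.2290 * 100
Eff = 75.15 %


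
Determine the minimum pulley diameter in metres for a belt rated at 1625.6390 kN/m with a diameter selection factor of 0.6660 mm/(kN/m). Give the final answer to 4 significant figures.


D = 1625.6390 * 0.6660 / 1000
D = 1.083 m


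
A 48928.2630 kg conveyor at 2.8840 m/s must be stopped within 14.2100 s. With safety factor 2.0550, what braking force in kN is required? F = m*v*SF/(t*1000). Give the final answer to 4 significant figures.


F = 48928.2630 * 2.8840 / 14.2100 * 2.0550 / 1000
F = 20.41 kN


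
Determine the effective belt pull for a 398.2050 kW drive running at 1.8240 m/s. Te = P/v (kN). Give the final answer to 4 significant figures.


Te = P / v = 398.2050 / 1.8240
Te = 218.3 kN


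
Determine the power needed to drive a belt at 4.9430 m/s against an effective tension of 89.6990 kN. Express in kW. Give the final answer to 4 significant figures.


P = Te * v = 89.6990 * 4.9430
P = 443.4 kW


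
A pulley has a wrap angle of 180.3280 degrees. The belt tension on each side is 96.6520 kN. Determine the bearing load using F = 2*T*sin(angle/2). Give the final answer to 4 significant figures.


F = 2 * 96.6520 * sin(180.3280/2 deg)
F = 193.3 kN


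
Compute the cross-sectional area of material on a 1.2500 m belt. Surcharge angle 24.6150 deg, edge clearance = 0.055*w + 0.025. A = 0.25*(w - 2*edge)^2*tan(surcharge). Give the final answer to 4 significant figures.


edge = 0.055*1.2500 + 0.025 = 0.09375 m
ew = 1.2500 - 2*0.09375 = 1.0625 m
A = 0.25 * 1.0625^2 * tan(24.6150 deg)
A = 0.1293 m^2


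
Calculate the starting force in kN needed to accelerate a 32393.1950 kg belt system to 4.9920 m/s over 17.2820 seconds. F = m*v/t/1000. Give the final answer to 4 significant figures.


F = 32393.1950 * 4.9920 / 17.2820 / 1000
F = 9.357 kN


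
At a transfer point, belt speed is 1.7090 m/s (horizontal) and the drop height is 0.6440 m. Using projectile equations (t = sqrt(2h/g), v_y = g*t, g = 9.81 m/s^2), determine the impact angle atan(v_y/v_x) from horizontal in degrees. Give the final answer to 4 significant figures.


t = sqrt(2*0.6440/9.81) = 0.362346 s
v_y = 9.81 * 0.362346 = 3.55461 m/s
angle = atan(3.55461 / 1.7090) = 64.32 deg


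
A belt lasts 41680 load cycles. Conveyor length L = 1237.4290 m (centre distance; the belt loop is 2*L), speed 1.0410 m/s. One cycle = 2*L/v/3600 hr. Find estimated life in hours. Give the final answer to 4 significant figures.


cycle_time = 2 * 1237.4290 / 1.0410 / 3600 = 0.660385 hr
life = 41680 * 0.660385 = 27520 hours


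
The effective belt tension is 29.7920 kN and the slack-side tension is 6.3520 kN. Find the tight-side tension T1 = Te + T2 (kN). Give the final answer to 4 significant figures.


T1 = Te + T2 = 29.7920 + 6.3520
T1 = 36.14 kN


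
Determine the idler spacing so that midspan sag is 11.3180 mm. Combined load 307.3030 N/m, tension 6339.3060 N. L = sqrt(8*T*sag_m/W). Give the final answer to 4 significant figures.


sag = 11.3180/1000 = 0.011318 m
L = sqrt(8 * 6339.3060 * 0.011318 / 307.3030)
L = 1.367 m


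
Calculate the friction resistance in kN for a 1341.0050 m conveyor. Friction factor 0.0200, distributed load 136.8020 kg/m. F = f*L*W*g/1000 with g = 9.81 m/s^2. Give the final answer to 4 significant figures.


F = 0.0200 * 1341.0050 * 136.8020 * 9.81 / 1000
F = 35.99 kN


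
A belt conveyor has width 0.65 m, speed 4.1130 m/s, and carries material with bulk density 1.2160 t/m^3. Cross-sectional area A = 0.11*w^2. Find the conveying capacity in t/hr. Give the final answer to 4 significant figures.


A = 0.11 * 0.65^2 = 0.046475 m^2
C = 0.046475 * 4.1130 * 1.2160 * 3600
C = 836.8 t/hr


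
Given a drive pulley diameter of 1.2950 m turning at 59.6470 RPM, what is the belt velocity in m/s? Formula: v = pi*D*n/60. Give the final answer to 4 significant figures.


v = pi * 1.2950 * 59.6470 / 60
v = 4.044 m/s


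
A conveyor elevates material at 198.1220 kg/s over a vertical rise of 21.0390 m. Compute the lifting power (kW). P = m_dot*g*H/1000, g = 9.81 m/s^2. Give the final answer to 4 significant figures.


P = 198.1220 * 9.81 * 21.0390 / 1000
P = 40.89 kW


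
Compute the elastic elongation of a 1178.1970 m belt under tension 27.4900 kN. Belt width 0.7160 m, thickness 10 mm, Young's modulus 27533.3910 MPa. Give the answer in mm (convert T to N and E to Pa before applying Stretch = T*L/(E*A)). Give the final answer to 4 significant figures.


A = 0.7160 * 0.01 = 0.00716 m^2
Stretch = 27.4900*1000 * 1178.1970 / (27533.3910e6 * 0.00716) * 1000
Stretch = 164.3 mm


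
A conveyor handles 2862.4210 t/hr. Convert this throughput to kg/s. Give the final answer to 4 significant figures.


m_dot = 2862.4210 * 1000 / 3600
m_dot = 795.1 kg/s


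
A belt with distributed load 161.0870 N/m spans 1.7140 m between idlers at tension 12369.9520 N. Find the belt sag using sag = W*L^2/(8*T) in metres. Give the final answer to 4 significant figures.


sag = 161.0870 * 1.7140^2 / (8 * 12369.9520)
sag = 0.004782 m


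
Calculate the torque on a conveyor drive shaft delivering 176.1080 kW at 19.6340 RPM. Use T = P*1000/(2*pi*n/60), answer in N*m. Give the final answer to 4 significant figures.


omega = 2*pi*19.6340/60 = 2.05607 rad/s
T = 176.1080*1000 / 2.05607
T = 85650 N*m


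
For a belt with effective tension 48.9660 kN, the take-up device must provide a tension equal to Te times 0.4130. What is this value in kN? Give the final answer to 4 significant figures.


T_tu = 48.9660 * 0.4130
T_tu = 20.22 kN


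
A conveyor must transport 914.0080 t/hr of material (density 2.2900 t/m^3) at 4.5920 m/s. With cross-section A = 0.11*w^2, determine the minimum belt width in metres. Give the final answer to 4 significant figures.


A_req = 914.0080 / (4.5920 * 2.2900 * 3600) = 0.0241441 m^2
w = sqrt(0.0241441 / 0.11)
w = 0.4685 m


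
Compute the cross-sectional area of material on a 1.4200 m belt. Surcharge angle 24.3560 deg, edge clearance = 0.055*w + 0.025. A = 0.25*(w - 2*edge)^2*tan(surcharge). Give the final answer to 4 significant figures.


edge = 0.055*1.4200 + 0.025 = 0.1031 m
ew = 1.4200 - 2*0.1031 = 1.2138 m
A = 0.25 * 1.2138^2 * tan(24.3560 deg)
A = 0.1667 m^2


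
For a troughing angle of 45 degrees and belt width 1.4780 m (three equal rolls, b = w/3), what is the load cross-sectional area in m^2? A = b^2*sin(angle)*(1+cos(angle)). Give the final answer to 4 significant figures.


b = 1.4780/3 = 0.492667 m
A = 0.492667^2 * sin(45 deg) * (1 + cos(45 deg))
A = 0.2930 m^2


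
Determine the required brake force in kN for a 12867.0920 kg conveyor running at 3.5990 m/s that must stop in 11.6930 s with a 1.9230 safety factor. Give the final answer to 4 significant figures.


F = 12867.0920 * 3.5990 / 11.6930 * 1.9230 / 1000
F = 7.616 kN


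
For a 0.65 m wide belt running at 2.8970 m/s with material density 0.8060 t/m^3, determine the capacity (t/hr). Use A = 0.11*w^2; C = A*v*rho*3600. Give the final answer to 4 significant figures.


A = 0.11 * 0.65^2 = 0.046475 m^2
C = 0.046475 * 2.8970 * 0.8060 * 3600
C = 390.7 t/hr


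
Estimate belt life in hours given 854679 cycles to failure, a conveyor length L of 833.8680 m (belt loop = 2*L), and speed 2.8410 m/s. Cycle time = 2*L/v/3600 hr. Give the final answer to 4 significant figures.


cycle_time = 2 * 833.8680 / 2.8410 / 3600 = 0.163062 hr
life = 854679 * 0.163062 = 139400 hours


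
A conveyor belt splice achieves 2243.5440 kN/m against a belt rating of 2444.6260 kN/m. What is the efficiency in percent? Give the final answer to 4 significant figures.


Eff = 2243.5440 / 2444.6260 * 100
Eff = 91.77 %


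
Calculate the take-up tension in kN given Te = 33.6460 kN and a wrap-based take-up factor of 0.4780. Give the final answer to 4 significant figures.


T_tu = 33.6460 * 0.4780
T_tu = 16.08 kN


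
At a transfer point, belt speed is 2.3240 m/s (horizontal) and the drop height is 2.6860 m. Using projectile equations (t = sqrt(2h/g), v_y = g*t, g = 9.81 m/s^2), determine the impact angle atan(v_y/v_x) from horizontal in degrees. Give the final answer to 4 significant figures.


t = sqrt(2*2.6860/9.81) = 0.740003 s
v_y = 9.81 * 0.740003 = 7.25943 m/s
angle = atan(7.25943 / 2.3240) = 72.25 deg


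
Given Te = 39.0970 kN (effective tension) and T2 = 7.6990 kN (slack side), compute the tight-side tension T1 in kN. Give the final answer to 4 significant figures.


T1 = Te + T2 = 39.0970 + 7.6990
T1 = 46.80 kN


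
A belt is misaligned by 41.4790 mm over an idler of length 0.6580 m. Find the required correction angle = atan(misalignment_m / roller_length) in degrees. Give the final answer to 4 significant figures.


misalign_m = 41.4790 / 1000 = 0.041479 m
angle = atan(0.041479 / 0.6580)
angle = 3.607 deg


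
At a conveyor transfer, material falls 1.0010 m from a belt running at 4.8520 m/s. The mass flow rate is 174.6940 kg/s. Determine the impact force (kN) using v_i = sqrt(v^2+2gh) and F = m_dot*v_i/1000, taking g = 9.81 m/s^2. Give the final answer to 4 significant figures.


v_i = sqrt(4.8520^2 + 2*9.81*1.0010) = 6.57127 m/s
F = 174.6940 * 6.57127 / 1000
F = 1.148 kN


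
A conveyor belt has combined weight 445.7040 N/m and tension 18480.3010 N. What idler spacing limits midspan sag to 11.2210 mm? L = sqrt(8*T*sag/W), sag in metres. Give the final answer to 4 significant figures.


sag = 11.2210/1000 = 0.011221 m
L = sqrt(8 * 18480.3010 * 0.011221 / 445.7040)
L = 1.929 m


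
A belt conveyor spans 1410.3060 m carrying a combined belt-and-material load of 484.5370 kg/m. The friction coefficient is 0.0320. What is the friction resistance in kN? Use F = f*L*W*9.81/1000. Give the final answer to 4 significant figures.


F = 0.0320 * 1410.3060 * 484.5370 * 9.81 / 1000
F = 214.5 kN


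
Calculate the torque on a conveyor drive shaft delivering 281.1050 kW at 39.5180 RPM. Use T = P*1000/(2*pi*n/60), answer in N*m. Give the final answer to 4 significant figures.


omega = 2*pi*39.5180/60 = 4.13832 rad/s
T = 281.1050*1000 / 4.13832
T = 67930 N*m


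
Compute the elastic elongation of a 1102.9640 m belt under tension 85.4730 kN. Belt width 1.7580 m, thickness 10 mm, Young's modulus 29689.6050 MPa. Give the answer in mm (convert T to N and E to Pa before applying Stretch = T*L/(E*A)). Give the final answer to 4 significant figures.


A = 1.7580 * 0.01 = 0.01758 m^2
Stretch = 85.4730*1000 * 1102.9640 / (29689.6050e6 * 0.01758) * 1000
Stretch = 180.6 mm


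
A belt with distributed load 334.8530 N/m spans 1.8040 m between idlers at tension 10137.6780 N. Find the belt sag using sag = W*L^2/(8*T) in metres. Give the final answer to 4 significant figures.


sag = 334.8530 * 1.8040^2 / (8 * 10137.6780)
sag = 0.01344 m


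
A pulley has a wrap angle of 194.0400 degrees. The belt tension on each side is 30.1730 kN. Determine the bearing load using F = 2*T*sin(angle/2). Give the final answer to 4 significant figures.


F = 2 * 30.1730 * sin(194.0400/2 deg)
F = 59.89 kN


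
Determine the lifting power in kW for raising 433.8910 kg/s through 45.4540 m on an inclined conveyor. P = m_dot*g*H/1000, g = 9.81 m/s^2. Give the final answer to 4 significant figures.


P = 433.8910 * 9.81 * 45.4540 / 1000
P = 193.5 kW


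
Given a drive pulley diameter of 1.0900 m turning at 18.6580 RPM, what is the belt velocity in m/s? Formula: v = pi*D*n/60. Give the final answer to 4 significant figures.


v = pi * 1.0900 * 18.6580 / 60
v = 1.065 m/s


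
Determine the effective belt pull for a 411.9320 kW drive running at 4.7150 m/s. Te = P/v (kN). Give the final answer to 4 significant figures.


Te = P / v = 411.9320 / 4.7150
Te = 87.37 kN


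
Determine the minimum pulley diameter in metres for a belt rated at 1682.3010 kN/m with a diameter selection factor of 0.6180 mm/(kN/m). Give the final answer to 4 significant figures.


D = 1682.3010 * 0.6180 / 1000
D = 1.040 m


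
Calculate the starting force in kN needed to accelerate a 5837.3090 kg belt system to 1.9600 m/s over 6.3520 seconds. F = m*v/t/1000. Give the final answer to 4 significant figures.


F = 5837.3090 * 1.9600 / 6.3520 / 1000
F = 1.801 kN
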